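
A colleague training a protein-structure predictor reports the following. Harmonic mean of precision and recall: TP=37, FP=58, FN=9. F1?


Precision = 37/95 = 0.3895
Recall = 37/46 = 0.8043
F1 = 2·P·R/(P+R) = 2·TP/(2·TP+FP+FN) = 74/(74+58+9) = 74/141 = 0.5248

0.5248


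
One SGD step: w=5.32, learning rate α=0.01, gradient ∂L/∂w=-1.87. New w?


w_new = w - α·∇
= 5.32 - 0.01·-1.87
= 5.32 + 0.0187
= 5.3387

5.3387


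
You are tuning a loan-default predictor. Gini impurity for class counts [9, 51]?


Probabilities: [9/60, 51/60] ≈ [0.15, 0.85]
Σpᵢ² = (81 + 2601)/60² = 2682/3600
Gini = 1 - Σpᵢ² = 1 - 2682/3600 = 0.255

0.255


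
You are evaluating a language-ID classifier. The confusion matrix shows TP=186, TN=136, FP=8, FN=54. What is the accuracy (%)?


Accuracy = (TP+TN)/(TP+TN+FP+FN)
= (186+136)/(384)
= 322/384 = 83.85%

83.85%


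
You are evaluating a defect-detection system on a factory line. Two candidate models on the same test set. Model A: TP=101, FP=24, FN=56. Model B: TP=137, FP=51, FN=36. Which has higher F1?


Model A: P=101/125=0.808, R=101/157=0.6433, F1=2PR/(P+R)=2TP/(2TP+FP+FN)=202/282=0.7163
Model B: P=137/188=0.7287, R=137/173=0.7919, F1=2PR/(P+R)=2TP/(2TP+FP+FN)=274/361=0.759
0.7163 < 0.759 → Model B

Model B


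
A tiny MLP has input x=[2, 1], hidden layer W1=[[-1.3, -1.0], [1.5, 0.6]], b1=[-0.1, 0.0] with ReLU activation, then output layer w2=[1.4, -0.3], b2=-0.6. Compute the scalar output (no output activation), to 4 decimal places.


z1[0] = (-1.3)·(2) + (-1.0)·(1) - 0.1 = -3.7
z1[1] = (1.5)·(2) + (0.6)·(1) + 0.0 = 3.6
h = ReLU(z1) = [0.0, 3.6]
output = (1.4)·(0.0) + (-0.3)·(3.6) - 0.6 = -1.68

-1.68


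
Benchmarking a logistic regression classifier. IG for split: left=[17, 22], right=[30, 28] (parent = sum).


Parent = [47, 50], H_parent = 0.9993
H_left = 0.9881 (n=39), H_right = 0.9991 (n=58)
H_children = (39/97)·0.9881 + (58/97)·0.9991 = 0.9947
IG = 0.9993 - 0.9947 = 0.0046

0.0046


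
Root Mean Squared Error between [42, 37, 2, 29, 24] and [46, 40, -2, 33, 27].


MSE = 66/5 = 13.2
RMSE = √(66/5) = 3.6332

3.6332


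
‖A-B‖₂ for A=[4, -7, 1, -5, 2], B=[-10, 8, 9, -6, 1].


d = √((4+ 10)² + (-7-8)² + (1-9)² + (-5+ 6)² + (2-1)²)
  = √(196 + 225 + 64 + 1 + 1)
  = √487 = 22.0681

22.0681


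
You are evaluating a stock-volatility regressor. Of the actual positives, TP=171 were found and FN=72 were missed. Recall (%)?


Recall = TP/(TP+FN)
= 171/(171+72)
= 171/243 = 70.37%

70.37%


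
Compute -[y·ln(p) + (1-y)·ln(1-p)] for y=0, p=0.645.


BCE = -[y·ln(p) + (1-y)·ln(1-p)]
= -0 - 1·ln(1-0.645)
= -ln(0.355) = 1.0356

1.0356


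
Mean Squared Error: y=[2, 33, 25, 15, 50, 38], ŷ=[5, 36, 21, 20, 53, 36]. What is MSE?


Squared errors: (2-5)²=9, (33-36)²=9, (25-21)²=16, (15-20)²=25, (50-53)²=9, (38-36)²=4
Sum = 72
MSE = 72/6 = 12

12


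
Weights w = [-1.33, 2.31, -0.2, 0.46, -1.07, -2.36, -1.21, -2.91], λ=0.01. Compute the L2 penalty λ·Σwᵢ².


‖w‖₂² = (-1.33)² + (2.31)² + (-0.2)² + (0.46)² + (-1.07)² + (-2.36)² + (-1.21)² + (-2.91)²
     = 1.7689 + 5.3361 + 0.04 + 0.2116 + 1.1449 + 5.5696 + 1.4641 + 8.4681
     = 24.0033
λ·‖w‖₂² = 0.01·24.0033 = 0.240033

0.240033


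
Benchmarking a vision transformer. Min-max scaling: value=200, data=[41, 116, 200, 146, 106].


min=41, max=200
(200-41)/(200-41) = 159/159 = 1.0

1.0


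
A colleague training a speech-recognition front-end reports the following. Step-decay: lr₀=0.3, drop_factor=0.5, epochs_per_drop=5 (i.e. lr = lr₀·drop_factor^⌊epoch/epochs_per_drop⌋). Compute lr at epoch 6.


n_drops = ⌊6/5⌋ = 1
lr = 0.3·0.5^1 = 0.3·0.5 = 0.15

0.15


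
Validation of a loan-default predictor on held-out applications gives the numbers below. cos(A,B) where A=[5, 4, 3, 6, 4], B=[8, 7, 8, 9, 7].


A·B = 5·8 + 4·7 + 3·8 + 6·9 + 4·7 = 174
‖A‖ = √102 = 10.0995, ‖B‖ = √307 = 17.5214
cos = 174/(√102·√307) = 174/√31314 = 0.9833

0.9833


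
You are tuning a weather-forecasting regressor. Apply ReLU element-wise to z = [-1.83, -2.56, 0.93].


ReLU(-1.83) = max(0, -1.83) = 0.0
ReLU(-2.56) = max(0, -2.56) = 0.0
ReLU(0.93) = max(0, 0.93) = 0.93
result = [0.0, 0.0, 0.93]

[0.0, 0.0, 0.93]


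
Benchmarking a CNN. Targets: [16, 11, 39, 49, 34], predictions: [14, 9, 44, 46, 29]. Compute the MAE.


Absolute errors: |16-14|=2, |11-9|=2, |39-44|=5, |49-46|=3, |34-29|=5
Sum = 17
MAE = 17/5 = 17/5

17/5


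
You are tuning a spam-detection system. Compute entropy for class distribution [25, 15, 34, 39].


Probabilities: [25/113, 15/113, 34/113, 39/113] ≈ [0.2212, 0.1327, 0.3009, 0.3451]
H = -((25/113)·log₂(25/113) + (15/113)·log₂(15/113) + (34/113)·log₂(34/113) + (39/113)·log₂(39/113))
  = 1.9193 bits

1.9193 bits


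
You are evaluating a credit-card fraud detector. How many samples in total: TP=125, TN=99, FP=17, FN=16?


Total = TP + TN + FP + FN
= 125 + 99 + 17 + 16
= 257
(Predicted positive: 142, predicted negative: 115)

257


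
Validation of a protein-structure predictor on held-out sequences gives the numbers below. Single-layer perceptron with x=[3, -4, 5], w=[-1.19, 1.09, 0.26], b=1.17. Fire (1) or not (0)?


z = (3)·(-1.19) + (-4)·(1.09) + (5)·(0.26) + 1.17
  = -5.46
step(z) = 0 (z<0)

0


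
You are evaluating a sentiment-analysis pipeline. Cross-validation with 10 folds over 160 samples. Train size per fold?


Fold size = 160/10 = 16
Training per fold = 160 - 16 = 144

144


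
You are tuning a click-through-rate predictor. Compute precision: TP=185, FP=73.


Precision = TP/(TP+FP)
= 185/(185+73)
= 185/258 = 71.71%

71.71%


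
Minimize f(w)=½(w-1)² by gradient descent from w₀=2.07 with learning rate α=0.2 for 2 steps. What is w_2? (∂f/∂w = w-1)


step 1: grad = 2.07-1 = 1.07; w = 2.07 - 0.2·(1.07) = 1.856
step 2: grad = 1.856-1 = 0.856; w = 1.856 - 0.2·(0.856) = 1.6848

1.6848


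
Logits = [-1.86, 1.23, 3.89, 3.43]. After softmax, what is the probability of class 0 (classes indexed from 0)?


Exponentials: e^-1.86=0.1557, e^1.23=3.4212, e^3.89=48.9109, e^3.43=30.8766
Sum = 83.3644
Softmax = [0.0019, 0.041, 0.5867, 0.3704]
p[0] = 0.1557/83.3644 = 0.0019

0.0019


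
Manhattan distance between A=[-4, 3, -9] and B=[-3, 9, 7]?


d = |-4+ 3| + |3-9| + |-9-7|
  = 1 + 6 + 16
  = 23

23


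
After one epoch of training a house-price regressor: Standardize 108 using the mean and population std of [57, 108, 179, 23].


μ = 91.75, σ = 58.7596
z = (108 - 91.75)/58.7596 = 0.2766

0.2766


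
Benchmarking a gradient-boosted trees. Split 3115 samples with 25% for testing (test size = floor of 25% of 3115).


Test = ⌊3115·25/100⌋ = 778
Train = 3115 - 778 = 2337

Train: 2337, Test: 778


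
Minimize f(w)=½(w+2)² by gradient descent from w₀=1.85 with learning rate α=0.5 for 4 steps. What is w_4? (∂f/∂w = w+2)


step 1: grad = 1.85+2 = 3.85; w = 1.85 - 0.5·(3.85) = -0.075
step 2: grad = -0.075+2 = 1.925; w = -0.075 - 0.5·(1.925) = -1.0375
step 3: grad = -1.0375+2 = 0.9625; w = -1.0375 - 0.5·(0.9625) = -1.51875
step 4: grad = -1.51875+2 = 0.48125; w = -1.51875 - 0.5·(0.48125) = -1.759375

-1.759375


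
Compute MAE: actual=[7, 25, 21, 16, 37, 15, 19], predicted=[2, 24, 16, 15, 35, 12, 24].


Absolute errors: |7-2|=5, |25-24|=1, |21-16|=5, |16-15|=1, |37-35|=2, |15-12|=3, |19-24|=5
Sum = 22
MAE = 22/7 = 22/7

22/7


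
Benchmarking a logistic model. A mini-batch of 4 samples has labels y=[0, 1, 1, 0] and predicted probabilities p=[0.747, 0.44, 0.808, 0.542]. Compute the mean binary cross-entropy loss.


L[0] = -ln(1-0.747) = -ln(0.253) = 1.3744
L[1] = -ln(0.44) = 0.821
L[2] = -ln(0.808) = 0.2132
L[3] = -ln(1-0.542) = -ln(0.458) = 0.7809
mean = (1.3744 + 0.821 + 0.2132 + 0.7809)/4 = 0.7974

0.7974


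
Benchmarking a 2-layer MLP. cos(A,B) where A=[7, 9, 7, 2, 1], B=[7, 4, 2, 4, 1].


A·B = 7·7 + 9·4 + 7·2 + 2·4 + 1·1 = 108
‖A‖ = √184 = 13.5647, ‖B‖ = √86 = 9.2736
cos = 108/(√184·√86) = 108/√15824 = 0.8586

0.8586


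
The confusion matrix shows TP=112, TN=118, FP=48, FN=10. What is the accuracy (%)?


Accuracy = (TP+TN)/(TP+TN+FP+FN)
= (112+118)/(288)
= 230/288 = 79.86%

79.86%


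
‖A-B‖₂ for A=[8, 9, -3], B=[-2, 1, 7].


d = √((8+ 2)² + (9-1)² + (-3-7)²)
  = √(100 + 64 + 100)
  = √264 = 16.2481

16.2481


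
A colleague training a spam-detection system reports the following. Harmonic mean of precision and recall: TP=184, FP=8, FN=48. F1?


Precision = 184/192 = 0.9583
Recall = 184/232 = 0.7931
F1 = 2·P·R/(P+R) = 2·TP/(2·TP+FP+FN) = 368/(368+8+48) = 368/424 = 0.8679

0.8679


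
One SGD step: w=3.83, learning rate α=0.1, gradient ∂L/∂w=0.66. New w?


w_new = w - α·∇
= 3.83 - 0.1·0.66
= 3.83 - 0.066
= 3.764

3.764


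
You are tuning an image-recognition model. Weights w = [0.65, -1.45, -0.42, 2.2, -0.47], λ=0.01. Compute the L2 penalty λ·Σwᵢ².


‖w‖₂² = (0.65)² + (-1.45)² + (-0.42)² + (2.2)² + (-0.47)²
     = 0.4225 + 2.1025 + 0.1764 + 4.84 + 0.2209
     = 7.7623
λ·‖w‖₂² = 0.01·7.7623 = 0.077623

0.077623


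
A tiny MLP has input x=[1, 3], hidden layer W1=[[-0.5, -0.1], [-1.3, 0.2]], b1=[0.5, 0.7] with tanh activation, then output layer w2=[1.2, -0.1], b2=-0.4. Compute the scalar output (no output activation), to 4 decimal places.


z1[0] = (-0.5)·(1) + (-0.1)·(3) + 0.5 = -0.3
z1[1] = (-1.3)·(1) + (0.2)·(3) + 0.7 = 0.0
h = tanh(z1) = [-0.2913, 0.0]
output = (1.2)·(-0.2913) + (-0.1)·(0.0) - 0.4 = -0.7496

-0.7496


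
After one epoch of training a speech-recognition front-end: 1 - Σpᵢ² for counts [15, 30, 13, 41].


Probabilities: [15/99, 30/99, 13/99, 41/99] ≈ [0.1515, 0.303, 0.1313, 0.4141]
Σpᵢ² = (225 + 900 + 169 + 1681)/99² = 2975/9801
Gini = 1 - Σpᵢ² = 1 - 2975/9801 = 0.6965

0.6965


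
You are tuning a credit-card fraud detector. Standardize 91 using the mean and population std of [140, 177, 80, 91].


μ = 122, σ = 38.9679
z = (91 - 122)/38.9679 = -0.7955

-0.7955


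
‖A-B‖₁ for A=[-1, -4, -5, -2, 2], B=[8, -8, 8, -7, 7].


d = |-1-8| + |-4+ 8| + |-5-8| + |-2+ 7| + |2-7|
  = 9 + 4 + 13 + 5 + 5
  = 36

36


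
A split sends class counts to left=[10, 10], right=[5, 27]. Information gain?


Parent = [15, 37], H_parent = 0.8667
H_left = 1 (n=20), H_right = 0.6253 (n=32)
H_children = (20/52)·1 + (32/52)·0.6253 = 0.7694
IG = 0.8667 - 0.7694 = 0.0973

0.0973


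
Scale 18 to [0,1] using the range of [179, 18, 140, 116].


min=18, max=179
(18-18)/(179-18) = 0/161 = 0.0

0.0


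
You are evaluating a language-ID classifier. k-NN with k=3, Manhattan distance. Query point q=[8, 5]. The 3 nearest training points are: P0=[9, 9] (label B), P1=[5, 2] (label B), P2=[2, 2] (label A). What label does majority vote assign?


d(q,P0) = 5  (label B)
d(q,P1) = 6  (label B)
d(q,P2) = 9  (label A)
Votes: A=1, B=2
Majority → B

B


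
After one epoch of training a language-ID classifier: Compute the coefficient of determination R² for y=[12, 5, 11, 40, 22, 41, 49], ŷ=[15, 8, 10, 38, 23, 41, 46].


ȳ = 25.7143
SS_res = Σ(y-ŷ)² = 33
SS_tot = Σ(y-ȳ)² = 1827.43
R² = 1 - SS_res/SS_tot = 1 - 0.0181 = 0.9819

0.9819


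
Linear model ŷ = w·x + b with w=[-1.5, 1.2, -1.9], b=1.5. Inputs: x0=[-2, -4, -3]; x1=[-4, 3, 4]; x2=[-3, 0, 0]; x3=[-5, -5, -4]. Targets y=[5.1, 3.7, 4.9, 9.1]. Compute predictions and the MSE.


ŷ0 = (-1.5)·(-2) + (1.2)·(-4) + (-1.9)·(-3) + 1.5 = 5.4
ŷ1 = (-1.5)·(-4) + (1.2)·(3) + (-1.9)·(4) + 1.5 = 3.5
ŷ2 = (-1.5)·(-3) + (1.2)·(0) + (-1.9)·(0) + 1.5 = 6.0
ŷ3 = (-1.5)·(-5) + (1.2)·(-5) + (-1.9)·(-4) + 1.5 = 10.6
errors² = [0.09, 0.04, 1.21, 2.25]
MSE = 3.5900/4 = 0.8975

0.8975


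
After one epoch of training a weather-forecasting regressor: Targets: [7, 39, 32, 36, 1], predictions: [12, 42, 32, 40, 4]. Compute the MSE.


Squared errors: (7-12)²=25, (39-42)²=9, (32-32)²=0, (36-40)²=16, (1-4)²=9
Sum = 59
MSE = 59/5 = 59/5

59/5


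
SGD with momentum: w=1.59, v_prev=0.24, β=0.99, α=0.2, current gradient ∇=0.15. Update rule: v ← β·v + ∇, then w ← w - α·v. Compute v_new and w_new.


v_new = 0.99·0.24 + 0.15 = 0.2376 + 0.15 = 0.3876
w_new = 1.59 - 0.2·0.3876 = 1.59 - 0.07752 = 1.51248

v_new=0.3876, w_new=1.51248


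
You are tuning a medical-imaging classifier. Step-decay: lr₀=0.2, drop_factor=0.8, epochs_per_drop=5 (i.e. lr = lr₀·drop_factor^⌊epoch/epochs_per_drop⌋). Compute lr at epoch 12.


n_drops = ⌊12/5⌋ = 2
lr = 0.2·0.8^2 = 0.2·0.64 = 0.128

0.128


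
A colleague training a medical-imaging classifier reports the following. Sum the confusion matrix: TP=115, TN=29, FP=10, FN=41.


Total = TP + TN + FP + FN
= 115 + 29 + 10 + 41
= 195
(Predicted positive: 125, predicted negative: 70)

195


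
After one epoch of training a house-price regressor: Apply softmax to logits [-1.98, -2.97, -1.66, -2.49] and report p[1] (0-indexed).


Exponentials: e^-1.98=0.1381, e^-2.97=0.0513, e^-1.66=0.1901, e^-2.49=0.0829
Sum = 0.4624
Softmax = [0.2986, 0.1109, 0.4112, 0.1793]
p[1] = 0.0513/0.4624 = 0.1109

0.1109


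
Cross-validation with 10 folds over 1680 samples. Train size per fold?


Fold size = 1680/10 = 168
Training per fold = 1680 - 168 = 1512

1512


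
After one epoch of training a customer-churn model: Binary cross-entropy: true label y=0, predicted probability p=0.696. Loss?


BCE = -[y·ln(p) + (1-y)·ln(1-p)]
= -0 - 1·ln(1-0.696)
= -ln(0.304) = 1.1907

1.1907


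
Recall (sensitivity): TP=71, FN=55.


Recall = TP/(TP+FN)
= 71/(71+55)
= 71/126 = 56.35%

56.35%


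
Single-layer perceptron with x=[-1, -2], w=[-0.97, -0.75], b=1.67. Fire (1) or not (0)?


z = (-1)·(-0.97) + (-2)·(-0.75) + 1.67
  = 4.14
step(z) = 1 (z≥0)

1


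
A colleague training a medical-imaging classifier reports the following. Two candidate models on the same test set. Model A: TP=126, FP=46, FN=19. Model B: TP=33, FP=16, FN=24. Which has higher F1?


Model A: P=126/172=0.7326, R=126/145=0.869, F1=2PR/(P+R)=2TP/(2TP+FP+FN)=252/317=0.795
Model B: P=33/49=0.6735, R=33/57=0.5789, F1=2PR/(P+R)=2TP/(2TP+FP+FN)=66/106=0.6226
0.795 > 0.6226 → Model A

Model A


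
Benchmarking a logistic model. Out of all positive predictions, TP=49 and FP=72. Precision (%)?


Precision = TP/(TP+FP)
= 49/(49+72)
= 49/121 = 40.5%

40.5%


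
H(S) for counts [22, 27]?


Probabilities: [22/49, 27/49] ≈ [0.449, 0.551]
H = -((22/49)·log₂(22/49) + (27/49)·log₂(27/49))
  = 0.9925 bits

0.9925 bits


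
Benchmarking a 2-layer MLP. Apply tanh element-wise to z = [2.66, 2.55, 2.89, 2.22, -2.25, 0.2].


tanh(2.66) = 0.9903
tanh(2.55) = 0.9879
tanh(2.89) = 0.9938
tanh(2.22) = 0.9767
tanh(-2.25) = -0.978
tanh(0.2) = 0.1974
result = [0.9903, 0.9879, 0.9938, 0.9767, -0.978, 0.1974]

[0.9903, 0.9879, 0.9938, 0.9767, -0.978, 0.1974]


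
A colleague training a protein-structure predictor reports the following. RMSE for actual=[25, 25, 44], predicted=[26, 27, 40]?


MSE = 21/3 = 7
RMSE = √(21/3) = 2.6458

2.6458


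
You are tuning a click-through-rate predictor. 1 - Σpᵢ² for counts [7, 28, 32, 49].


Probabilities: [7/116, 28/116, 32/116, 49/116] ≈ [0.0603, 0.2414, 0.2759, 0.4224]
Σpᵢ² = (49 + 784 + 1024 + 2401)/116² = 4258/13456
Gini = 1 - Σpᵢ² = 1 - 4258/13456 = 0.6836

0.6836


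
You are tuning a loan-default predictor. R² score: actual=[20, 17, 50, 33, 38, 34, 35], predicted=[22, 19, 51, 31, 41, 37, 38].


ȳ = 32.4286
SS_res = Σ(y-ŷ)² = 40
SS_tot = Σ(y-ȳ)² = 741.71
R² = 1 - SS_res/SS_tot = 1 - 0.0539 = 0.9461

0.9461


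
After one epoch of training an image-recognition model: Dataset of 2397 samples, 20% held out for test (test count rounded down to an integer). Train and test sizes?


Test = ⌊2397·20/100⌋ = 479
Train = 2397 - 479 = 1918

Train: 1918, Test: 479


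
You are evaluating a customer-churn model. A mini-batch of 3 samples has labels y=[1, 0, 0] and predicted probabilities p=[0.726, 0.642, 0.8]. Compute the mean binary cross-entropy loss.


L[0] = -ln(0.726) = 0.3202
L[1] = -ln(1-0.642) = -ln(0.358) = 1.0272
L[2] = -ln(1-0.8) = -ln(0.2) = 1.6094
mean = (0.3202 + 1.0272 + 1.6094)/3 = 0.9856

0.9856


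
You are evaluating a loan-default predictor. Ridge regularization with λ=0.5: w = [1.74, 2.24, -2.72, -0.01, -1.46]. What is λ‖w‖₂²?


‖w‖₂² = (1.74)² + (2.24)² + (-2.72)² + (-0.01)² + (-1.46)²
     = 3.0276 + 5.0176 + 7.3984 + 0.0001 + 2.1316
     = 17.5753
λ·‖w‖₂² = 0.5·17.5753 = 8.78765

8.78765


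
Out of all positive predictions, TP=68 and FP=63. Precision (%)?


Precision = TP/(TP+FP)
= 68/(68+63)
= 68/131 = 51.91%

51.91%


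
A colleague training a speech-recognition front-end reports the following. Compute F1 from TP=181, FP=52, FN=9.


Precision = 181/233 = 0.7768
Recall = 181/190 = 0.9526
F1 = 2·P·R/(P+R) = 2·TP/(2·TP+FP+FN) = 362/(362+52+9) = 362/423 = 0.8558

0.8558


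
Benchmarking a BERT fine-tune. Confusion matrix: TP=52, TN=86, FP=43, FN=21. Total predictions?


Total = TP + TN + FP + FN
= 52 + 86 + 43 + 21
= 202
(Predicted positive: 95, predicted negative: 107)

202


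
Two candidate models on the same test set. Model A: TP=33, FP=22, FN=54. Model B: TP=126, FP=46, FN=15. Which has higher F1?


Model A: P=33/55=0.6, R=33/87=0.3793, F1=2PR/(P+R)=2TP/(2TP+FP+FN)=66/142=0.4648
Model B: P=126/172=0.7326, R=126/141=0.8936, F1=2PR/(P+R)=2TP/(2TP+FP+FN)=252/313=0.8051
0.4648 < 0.8051 → Model B

Model B


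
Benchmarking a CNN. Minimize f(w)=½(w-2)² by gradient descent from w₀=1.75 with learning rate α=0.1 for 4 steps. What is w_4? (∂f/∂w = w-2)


step 1: grad = 1.75-2 = -0.25; w = 1.75 - 0.1·(-0.25) = 1.775
step 2: grad = 1.775-2 = -0.225; w = 1.775 - 0.1·(-0.225) = 1.7975
step 3: grad = 1.7975-2 = -0.2025; w = 1.7975 - 0.1·(-0.2025) = 1.81775
step 4: grad = 1.81775-2 = -0.18225; w = 1.81775 - 0.1·(-0.18225) = 1.835975

1.835975


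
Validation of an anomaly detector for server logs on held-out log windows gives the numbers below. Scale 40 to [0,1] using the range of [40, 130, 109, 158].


min=40, max=158
(40-40)/(158-40) = 0/118 = 0.0

0.0


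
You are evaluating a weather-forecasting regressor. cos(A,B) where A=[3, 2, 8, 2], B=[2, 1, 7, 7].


A·B = 3·2 + 2·1 + 8·7 + 2·7 = 78
‖A‖ = √81 = 9, ‖B‖ = √103 = 10.1489
cos = 78/(√81·√103) = 78/√8343 = 0.854

0.854


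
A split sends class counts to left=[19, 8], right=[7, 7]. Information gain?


Parent = [26, 15], H_parent = 0.9474
H_left = 0.8767 (n=27), H_right = 1 (n=14)
H_children = (27/41)·0.8767 + (14/41)·1 = 0.9188
IG = 0.9474 - 0.9188 = 0.0286

0.0286


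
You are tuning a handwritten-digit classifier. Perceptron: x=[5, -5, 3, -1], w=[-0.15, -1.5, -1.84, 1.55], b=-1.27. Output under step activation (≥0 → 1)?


z = (5)·(-0.15) + (-5)·(-1.5) + (3)·(-1.84) + (-1)·(1.55) - 1.27
  = -1.59
step(z) = 0 (z<0)

0


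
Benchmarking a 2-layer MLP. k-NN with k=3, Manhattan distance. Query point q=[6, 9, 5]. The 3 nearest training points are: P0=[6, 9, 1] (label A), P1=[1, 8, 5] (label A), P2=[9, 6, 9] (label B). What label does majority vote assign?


d(q,P0) = 4  (label A)
d(q,P1) = 6  (label A)
d(q,P2) = 10  (label B)
Votes: A=2, B=1
Majority → A

A


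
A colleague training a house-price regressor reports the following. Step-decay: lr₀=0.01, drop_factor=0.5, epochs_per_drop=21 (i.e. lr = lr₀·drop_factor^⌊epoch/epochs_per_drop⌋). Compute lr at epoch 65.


n_drops = ⌊65/21⌋ = 3
lr = 0.01·0.5^3 = 0.01·0.125 = 0.00125

0.00125


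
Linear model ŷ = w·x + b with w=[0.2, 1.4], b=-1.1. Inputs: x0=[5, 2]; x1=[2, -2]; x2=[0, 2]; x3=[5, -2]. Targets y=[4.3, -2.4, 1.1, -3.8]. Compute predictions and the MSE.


ŷ0 = (0.2)·(5) + (1.4)·(2) - 1.1 = 2.7
ŷ1 = (0.2)·(2) + (1.4)·(-2) - 1.1 = -3.5
ŷ2 = (0.2)·(0) + (1.4)·(2) - 1.1 = 1.7
ŷ3 = (0.2)·(5) + (1.4)·(-2) - 1.1 = -2.9
errors² = [2.56, 1.21, 0.36, 0.81]
MSE = 4.9400/4 = 1.235

1.235


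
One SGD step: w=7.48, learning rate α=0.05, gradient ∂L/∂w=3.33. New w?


w_new = w - α·∇
= 7.48 - 0.05·3.33
= 7.48 - 0.1665
= 7.3135

7.3135


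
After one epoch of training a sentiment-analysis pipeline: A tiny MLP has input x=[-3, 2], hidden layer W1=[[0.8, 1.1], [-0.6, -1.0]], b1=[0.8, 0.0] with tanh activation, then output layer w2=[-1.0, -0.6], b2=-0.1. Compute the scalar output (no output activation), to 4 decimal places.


z1[0] = (0.8)·(-3) + (1.1)·(2) + 0.8 = 0.6
z1[1] = (-0.6)·(-3) + (-1.0)·(2) + 0.0 = -0.2
h = tanh(z1) = [0.537, -0.1974]
output = (-1.0)·(0.537) + (-0.6)·(-0.1974) - 0.1 = -0.5186

-0.5186


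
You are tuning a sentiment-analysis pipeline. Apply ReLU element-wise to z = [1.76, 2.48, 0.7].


ReLU(1.76) = max(0, 1.76) = 1.76
ReLU(2.48) = max(0, 2.48) = 2.48
ReLU(0.7) = max(0, 0.7) = 0.7
result = [1.76, 2.48, 0.7]

[1.76, 2.48, 0.7]


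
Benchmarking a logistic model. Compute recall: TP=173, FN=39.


Recall = TP/(TP+FN)
= 173/(173+39)
= 173/212 = 81.6%

81.6%


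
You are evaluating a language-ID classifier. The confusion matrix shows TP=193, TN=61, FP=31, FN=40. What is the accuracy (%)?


Accuracy = (TP+TN)/(TP+TN+FP+FN)
= (193+61)/(325)
= 254/325 = 78.15%

78.15%


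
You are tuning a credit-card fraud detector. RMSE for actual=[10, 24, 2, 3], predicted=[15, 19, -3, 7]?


MSE = 91/4 = 22.75
RMSE = √(91/4) = 4.7697

4.7697


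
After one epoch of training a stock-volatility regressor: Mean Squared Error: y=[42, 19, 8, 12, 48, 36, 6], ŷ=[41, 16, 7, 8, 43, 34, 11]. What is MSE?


Squared errors: (42-41)²=1, (19-16)²=9, (8-7)²=1, (12-8)²=16, (48-43)²=25, (36-34)²=4, (6-11)²=25
Sum = 81
MSE = 81/7 = 81/7

81/7


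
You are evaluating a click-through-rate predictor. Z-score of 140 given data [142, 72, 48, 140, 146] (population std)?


μ = 109.6, σ = 41.2485
z = (140 - 109.6)/41.2485 = 0.737

0.737


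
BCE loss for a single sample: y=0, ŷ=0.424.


BCE = -[y·ln(p) + (1-y)·ln(1-p)]
= -0 - 1·ln(1-0.424)
= -ln(0.576) = 0.5516

0.5516


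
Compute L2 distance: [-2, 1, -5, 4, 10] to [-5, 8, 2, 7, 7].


d = √((-2+ 5)² + (1-8)² + (-5-2)² + (4-7)² + (10-7)²)
  = √(9 + 49 + 49 + 9 + 9)
  = √125 = 11.1803

11.1803


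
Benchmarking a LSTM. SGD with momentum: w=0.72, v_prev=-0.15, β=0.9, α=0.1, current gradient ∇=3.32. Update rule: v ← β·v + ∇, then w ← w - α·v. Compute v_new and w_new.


v_new = 0.9·-0.15 + 3.32 = -0.135 + 3.32 = 3.185
w_new = 0.72 - 0.1·3.185 = 0.72 - 0.3185 = 0.4015

v_new=3.185, w_new=0.4015


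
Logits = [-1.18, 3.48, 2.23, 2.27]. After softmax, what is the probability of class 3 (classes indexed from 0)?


Exponentials: e^-1.18=0.3073, e^3.48=32.4597, e^2.23=9.2999, e^2.27=9.6794
Sum = 51.7463
Softmax = [0.0059, 0.6273, 0.1797, 0.1871]
p[3] = 9.6794/51.7463 = 0.1871

0.1871


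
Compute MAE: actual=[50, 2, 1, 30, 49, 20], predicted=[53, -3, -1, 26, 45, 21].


Absolute errors: |50-53|=3, |2+ 3|=5, |1+ 1|=2, |30-26|=4, |49-45|=4, |20-21|=1
Sum = 19
MAE = 19/6 = 19/6

19/6


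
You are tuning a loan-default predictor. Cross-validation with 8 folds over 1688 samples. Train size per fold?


Fold size = 1688/8 = 211
Training per fold = 1688 - 211 = 1477

1477


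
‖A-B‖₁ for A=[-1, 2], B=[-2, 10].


d = |-1+ 2| + |2-10|
  = 1 + 8
  = 9

9


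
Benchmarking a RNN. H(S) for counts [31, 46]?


Probabilities: [31/77, 46/77] ≈ [0.4026, 0.5974]
H = -((31/77)·log₂(31/77) + (46/77)·log₂(46/77))
  = 0.9724 bits

0.9724 bits


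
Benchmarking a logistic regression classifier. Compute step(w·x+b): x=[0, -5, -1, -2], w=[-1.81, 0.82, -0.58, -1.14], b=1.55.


z = (0)·(-1.81) + (-5)·(0.82) + (-1)·(-0.58) + (-2)·(-1.14) + 1.55
  = 0.31
step(z) = 1 (z≥0)

1


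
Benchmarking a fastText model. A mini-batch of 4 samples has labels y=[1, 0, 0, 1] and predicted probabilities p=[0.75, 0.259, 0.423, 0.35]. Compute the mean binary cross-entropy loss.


L[0] = -ln(0.75) = 0.2877
L[1] = -ln(1-0.259) = -ln(0.741) = 0.2998
L[2] = -ln(1-0.423) = -ln(0.577) = 0.5499
L[3] = -ln(0.35) = 1.0498
mean = (0.2877 + 0.2998 + 0.5499 + 1.0498)/4 = 0.5468

0.5468


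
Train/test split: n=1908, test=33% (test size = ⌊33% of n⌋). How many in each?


Test = ⌊1908·33/100⌋ = 629
Train = 1908 - 629 = 1279

Train: 1279, Test: 629


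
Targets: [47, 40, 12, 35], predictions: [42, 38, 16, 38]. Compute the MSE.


Squared errors: (47-42)²=25, (40-38)²=4, (12-16)²=16, (35-38)²=9
Sum = 54
MSE = 54/4 = 27/2

27/2


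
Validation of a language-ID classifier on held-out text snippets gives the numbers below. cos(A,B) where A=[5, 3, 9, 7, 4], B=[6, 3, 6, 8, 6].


A·B = 5·6 + 3·3 + 9·6 + 7·8 + 4·6 = 173
‖A‖ = √180 = 13.4164, ‖B‖ = √181 = 13.4536
cos = 173/(√180·√181) = 173/√32580 = 0.9585

0.9585


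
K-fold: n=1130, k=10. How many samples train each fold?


Fold size = 1130/10 = 113
Training per fold = 1130 - 113 = 1017

1017


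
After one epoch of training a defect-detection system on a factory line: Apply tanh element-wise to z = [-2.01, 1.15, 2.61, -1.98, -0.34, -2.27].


tanh(-2.01) = -0.9647
tanh(1.15) = 0.8178
tanh(2.61) = 0.9892
tanh(-1.98) = -0.9626
tanh(-0.34) = -0.3275
tanh(-2.27) = -0.9789
result = [-0.9647, 0.8178, 0.9892, -0.9626, -0.3275, -0.9789]

[-0.9647, 0.8178, 0.9892, -0.9626, -0.3275, -0.9789]


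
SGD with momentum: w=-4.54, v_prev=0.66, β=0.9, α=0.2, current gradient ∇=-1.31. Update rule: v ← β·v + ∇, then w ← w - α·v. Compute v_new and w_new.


v_new = 0.9·0.66 - 1.31 = 0.594 - 1.31 = -0.716
w_new = -4.54 - 0.2·-0.716 = -4.54 + 0.1432 = -4.3968

v_new=-0.716, w_new=-4.3968


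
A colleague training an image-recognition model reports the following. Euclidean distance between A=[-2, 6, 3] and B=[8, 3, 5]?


d = √((-2-8)² + (6-3)² + (3-5)²)
  = √(100 + 9 + 4)
  = √113 = 10.6301

10.6301


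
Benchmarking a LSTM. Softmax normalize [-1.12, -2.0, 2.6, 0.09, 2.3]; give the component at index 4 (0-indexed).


Exponentials: e^-1.12=0.3263, e^-2.0=0.1353, e^2.6=13.4637, e^0.09=1.0942, e^2.3=9.9742
Sum = 24.9937
Softmax = [0.0131, 0.0054, 0.5387, 0.0438, 0.3991]
p[4] = 9.9742/24.9937 = 0.3991

0.3991


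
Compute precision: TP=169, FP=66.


Precision = TP/(TP+FP)
= 169/(169+66)
= 169/235 = 71.91%

71.91%


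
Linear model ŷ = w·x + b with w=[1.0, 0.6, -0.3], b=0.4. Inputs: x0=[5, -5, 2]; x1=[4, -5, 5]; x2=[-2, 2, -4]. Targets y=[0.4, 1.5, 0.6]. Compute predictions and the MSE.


ŷ0 = (1.0)·(5) + (0.6)·(-5) + (-0.3)·(2) + 0.4 = 1.8
ŷ1 = (1.0)·(4) + (0.6)·(-5) + (-0.3)·(5) + 0.4 = -0.1
ŷ2 = (1.0)·(-2) + (0.6)·(2) + (-0.3)·(-4) + 0.4 = 0.8
errors² = [1.96, 2.56, 0.04]
MSE = 4.5600/3 = 1.52

1.52


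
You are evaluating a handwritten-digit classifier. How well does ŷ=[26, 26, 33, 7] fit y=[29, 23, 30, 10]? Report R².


ȳ = 23
SS_res = Σ(y-ŷ)² = 36
SS_tot = Σ(y-ȳ)² = 254
R² = 1 - SS_res/SS_tot = 1 - 0.1417 = 0.8583

0.8583


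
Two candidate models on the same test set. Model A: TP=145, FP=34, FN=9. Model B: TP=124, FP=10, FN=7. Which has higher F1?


Model A: P=145/179=0.8101, R=145/154=0.9416, F1=2PR/(P+R)=2TP/(2TP+FP+FN)=290/333=0.8709
Model B: P=124/134=0.9254, R=124/131=0.9466, F1=2PR/(P+R)=2TP/(2TP+FP+FN)=248/265=0.9358
0.8709 < 0.9358 → Model B

Model B


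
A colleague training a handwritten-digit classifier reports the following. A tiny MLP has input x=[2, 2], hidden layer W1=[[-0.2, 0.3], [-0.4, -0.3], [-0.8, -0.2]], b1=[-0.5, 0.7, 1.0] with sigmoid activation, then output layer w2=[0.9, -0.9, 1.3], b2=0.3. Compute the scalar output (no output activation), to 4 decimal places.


z1[0] = (-0.2)·(2) + (0.3)·(2) - 0.5 = -0.3
z1[1] = (-0.4)·(2) + (-0.3)·(2) + 0.7 = -0.7
z1[2] = (-0.8)·(2) + (-0.2)·(2) + 1.0 = -1.0
h = sigmoid(z1) = [0.4256, 0.3318, 0.2689]
output = (0.9)·(0.4256) + (-0.9)·(0.3318) + (1.3)·(0.2689) + 0.3 = 0.734

0.734


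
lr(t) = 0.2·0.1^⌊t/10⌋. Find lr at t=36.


n_drops = ⌊36/10⌋ = 3
lr = 0.2·0.1^3 = 0.2·0.001 = 0.0002

0.0002


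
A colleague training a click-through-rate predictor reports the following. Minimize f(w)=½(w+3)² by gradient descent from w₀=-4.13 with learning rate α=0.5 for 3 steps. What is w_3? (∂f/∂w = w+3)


step 1: grad = -4.13+3 = -1.13; w = -4.13 - 0.5·(-1.13) = -3.565
step 2: grad = -3.565+3 = -0.565; w = -3.565 - 0.5·(-0.565) = -3.2825
step 3: grad = -3.2825+3 = -0.2825; w = -3.2825 - 0.5·(-0.2825) = -3.14125

-3.14125


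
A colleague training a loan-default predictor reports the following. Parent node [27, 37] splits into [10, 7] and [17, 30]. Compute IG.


Parent = [27, 37], H_parent = 0.9823
H_left = 0.9774 (n=17), H_right = 0.9441 (n=47)
H_children = (17/64)·0.9774 + (47/64)·0.9441 = 0.9529
IG = 0.9823 - 0.9529 = 0.0294

0.0294


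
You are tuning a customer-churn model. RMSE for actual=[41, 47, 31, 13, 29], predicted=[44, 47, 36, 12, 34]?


MSE = 60/5 = 12
RMSE = √(60/5) = 3.4641

3.4641


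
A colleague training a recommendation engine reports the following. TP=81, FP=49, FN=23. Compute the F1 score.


Precision = 81/130 = 0.6231
Recall = 81/104 = 0.7788
F1 = 2·P·R/(P+R) = 2·TP/(2·TP+FP+FN) = 162/(162+49+23) = 162/234 = 0.6923

0.6923


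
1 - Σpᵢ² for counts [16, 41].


Probabilities: [16/57, 41/57] ≈ [0.2807, 0.7193]
Σpᵢ² = (256 + 1681)/57² = 1937/3249
Gini = 1 - Σpᵢ² = 1 - 1937/3249 = 0.4038

0.4038


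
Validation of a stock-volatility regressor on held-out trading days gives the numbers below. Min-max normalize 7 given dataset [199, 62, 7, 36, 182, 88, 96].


min=7, max=199
(7-7)/(199-7) = 0/192 = 0.0

0.0


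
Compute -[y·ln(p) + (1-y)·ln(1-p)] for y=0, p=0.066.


BCE = -[y·ln(p) + (1-y)·ln(1-p)]
= -0 - 1·ln(1-0.066)
= -ln(0.934) = 0.0683

0.0683


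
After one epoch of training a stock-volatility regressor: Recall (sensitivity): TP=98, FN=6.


Recall = TP/(TP+FN)
= 98/(98+6)
= 98/104 = 94.23%

94.23%


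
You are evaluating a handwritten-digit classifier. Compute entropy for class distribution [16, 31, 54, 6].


Probabilities: [16/107, 31/107, 54/107, 6/107] ≈ [0.1495, 0.2897, 0.5047, 0.0561]
H = -((16/107)·log₂(16/107) + (31/107)·log₂(31/107) + (54/107)·log₂(54/107) + (6/107)·log₂(6/107))
  = 1.6587 bits

1.6587 bits


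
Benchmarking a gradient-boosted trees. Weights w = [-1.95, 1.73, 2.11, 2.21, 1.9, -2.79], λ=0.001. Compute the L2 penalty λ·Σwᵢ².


‖w‖₂² = (-1.95)² + (1.73)² + (2.11)² + (2.21)² + (1.9)² + (-2.79)²
     = 3.8025 + 2.9929 + 4.4521 + 4.8841 + 3.61 + 7.7841
     = 27.5257
λ·‖w‖₂² = 0.001·27.5257 = 0.027526

0.027526


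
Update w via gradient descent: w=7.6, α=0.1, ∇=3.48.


w_new = w - α·∇
= 7.6 - 0.1·3.48
= 7.6 - 0.348
= 7.252

7.252


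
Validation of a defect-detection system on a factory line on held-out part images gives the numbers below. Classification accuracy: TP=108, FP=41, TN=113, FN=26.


Accuracy = (TP+TN)/(TP+TN+FP+FN)
= (108+113)/(288)
= 221/288 = 76.74%

76.74%


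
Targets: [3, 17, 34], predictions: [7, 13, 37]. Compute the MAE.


Absolute errors: |3-7|=4, |17-13|=4, |34-37|=3
Sum = 11
MAE = 11/3 = 11/3

11/3


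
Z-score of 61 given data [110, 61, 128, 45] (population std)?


μ = 86, σ = 34.0808
z = (61 - 86)/34.0808 = -0.7336

-0.7336


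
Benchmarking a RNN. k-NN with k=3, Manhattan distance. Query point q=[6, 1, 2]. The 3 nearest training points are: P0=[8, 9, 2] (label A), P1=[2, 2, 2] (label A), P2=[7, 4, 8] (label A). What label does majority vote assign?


d(q,P0) = 10  (label A)
d(q,P1) = 5  (label A)
d(q,P2) = 10  (label A)
Votes: A=3, B=0
Majority → A

A


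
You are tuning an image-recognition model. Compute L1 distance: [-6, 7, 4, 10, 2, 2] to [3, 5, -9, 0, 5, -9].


d = |-6-3| + |7-5| + |4+ 9| + |10-0| + |2-5| + |2+ 9|
  = 9 + 2 + 13 + 10 + 3 + 11
  = 48

48


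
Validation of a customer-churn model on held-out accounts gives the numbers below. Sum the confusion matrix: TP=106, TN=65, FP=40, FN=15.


Total = TP + TN + FP + FN
= 106 + 65 + 40 + 15
= 226
(Predicted positive: 146, predicted negative: 80)

226


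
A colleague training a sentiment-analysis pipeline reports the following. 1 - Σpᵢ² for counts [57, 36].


Probabilities: [57/93, 36/93] ≈ [0.6129, 0.3871]
Σpᵢ² = (3249 + 1296)/93² = 4545/8649
Gini = 1 - Σpᵢ² = 1 - 4545/8649 = 0.4745

0.4745


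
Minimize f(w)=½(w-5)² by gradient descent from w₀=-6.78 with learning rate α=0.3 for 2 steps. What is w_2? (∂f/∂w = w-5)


step 1: grad = -6.78-5 = -11.78; w = -6.78 - 0.3·(-11.78) = -3.246
step 2: grad = -3.246-5 = -8.246; w = -3.246 - 0.3·(-8.246) = -0.7722

-0.7722


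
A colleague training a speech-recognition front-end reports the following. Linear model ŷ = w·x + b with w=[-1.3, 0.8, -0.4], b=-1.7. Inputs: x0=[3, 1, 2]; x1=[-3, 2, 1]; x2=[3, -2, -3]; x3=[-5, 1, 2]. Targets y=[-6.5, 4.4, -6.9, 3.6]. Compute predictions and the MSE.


ŷ0 = (-1.3)·(3) + (0.8)·(1) + (-0.4)·(2) - 1.7 = -5.6
ŷ1 = (-1.3)·(-3) + (0.8)·(2) + (-0.4)·(1) - 1.7 = 3.4
ŷ2 = (-1.3)·(3) + (0.8)·(-2) + (-0.4)·(-3) - 1.7 = -6.0
ŷ3 = (-1.3)·(-5) + (0.8)·(1) + (-0.4)·(2) - 1.7 = 4.8
errors² = [0.81, 1.0, 0.81, 1.44]
MSE = 4.0600/4 = 1.015

1.015


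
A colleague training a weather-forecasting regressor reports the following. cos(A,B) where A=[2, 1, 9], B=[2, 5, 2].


A·B = 2·2 + 1·5 + 9·2 = 27
‖A‖ = √86 = 9.2736, ‖B‖ = √33 = 5.7446
cos = 27/(√86·√33) = 27/√2838 = 0.5068

0.5068


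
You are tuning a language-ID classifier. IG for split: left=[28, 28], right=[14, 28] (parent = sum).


Parent = [42, 56], H_parent = 0.9852
H_left = 1 (n=56), H_right = 0.9183 (n=42)
H_children = (56/98)·1 + (42/98)·0.9183 = 0.965
IG = 0.9852 - 0.965 = 0.0202

0.0202


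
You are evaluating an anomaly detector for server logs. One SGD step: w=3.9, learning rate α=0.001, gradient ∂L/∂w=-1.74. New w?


w_new = w - α·∇
= 3.9 - 0.001·-1.74
= 3.9 + 0.00174
= 3.90174

3.90174


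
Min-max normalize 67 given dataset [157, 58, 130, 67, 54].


min=54, max=157
(67-54)/(157-54) = 13/103 = 0.1262

0.1262


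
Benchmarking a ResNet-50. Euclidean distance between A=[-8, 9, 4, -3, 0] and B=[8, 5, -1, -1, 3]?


d = √((-8-8)² + (9-5)² + (4+ 1)² + (-3+ 1)² + (0-3)²)
  = √(256 + 16 + 25 + 4 + 9)
  = √310 = 17.6068

17.6068


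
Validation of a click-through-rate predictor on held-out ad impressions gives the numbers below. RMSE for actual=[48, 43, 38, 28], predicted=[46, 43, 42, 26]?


MSE = 24/4 = 6
RMSE = √(24/4) = 2.4495

2.4495


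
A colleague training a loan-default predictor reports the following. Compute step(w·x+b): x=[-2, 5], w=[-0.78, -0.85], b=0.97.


z = (-2)·(-0.78) + (5)·(-0.85) + 0.97
  = -1.72
step(z) = 0 (z<0)

0


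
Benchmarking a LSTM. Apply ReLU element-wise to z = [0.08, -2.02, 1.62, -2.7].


ReLU(0.08) = max(0, 0.08) = 0.08
ReLU(-2.02) = max(0, -2.02) = 0.0
ReLU(1.62) = max(0, 1.62) = 1.62
ReLU(-2.7) = max(0, -2.7) = 0.0
result = [0.08, 0.0, 1.62, 0.0]

[0.08, 0.0, 1.62, 0.0]


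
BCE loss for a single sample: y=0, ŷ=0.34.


BCE = -[y·ln(p) + (1-y)·ln(1-p)]
= -0 - 1·ln(1-0.34)
= -ln(0.66) = 0.4155

0.4155


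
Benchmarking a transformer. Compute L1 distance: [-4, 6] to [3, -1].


d = |-4-3| + |6+ 1|
  = 7 + 7
  = 14

14


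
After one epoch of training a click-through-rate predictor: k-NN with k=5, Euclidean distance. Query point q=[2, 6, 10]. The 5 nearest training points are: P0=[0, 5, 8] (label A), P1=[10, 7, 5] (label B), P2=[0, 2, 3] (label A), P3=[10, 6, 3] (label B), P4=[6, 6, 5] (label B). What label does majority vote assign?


d(q,P0) = 3.0  (label A)
d(q,P1) = 9.4868  (label B)
d(q,P2) = 8.3066  (label A)
d(q,P3) = 10.6301  (label B)
d(q,P4) = 6.4031  (label B)
Votes: A=2, B=3
Majority → B

B


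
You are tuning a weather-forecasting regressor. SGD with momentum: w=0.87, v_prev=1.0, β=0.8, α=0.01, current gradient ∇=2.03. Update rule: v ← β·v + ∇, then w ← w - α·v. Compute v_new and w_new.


v_new = 0.8·1.0 + 2.03 = 0.8 + 2.03 = 2.83
w_new = 0.87 - 0.01·2.83 = 0.87 - 0.0283 = 0.8417

v_new=2.83, w_new=0.8417


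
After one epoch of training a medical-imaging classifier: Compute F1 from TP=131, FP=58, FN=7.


Precision = 131/189 = 0.6931
Recall = 131/138 = 0.9493
F1 = 2·P·R/(P+R) = 2·TP/(2·TP+FP+FN) = 262/(262+58+7) = 262/327 = 0.8012

0.8012


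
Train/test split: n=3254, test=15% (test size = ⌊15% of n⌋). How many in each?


Test = ⌊3254·15/100⌋ = 488
Train = 3254 - 488 = 2766

Train: 2766, Test: 488


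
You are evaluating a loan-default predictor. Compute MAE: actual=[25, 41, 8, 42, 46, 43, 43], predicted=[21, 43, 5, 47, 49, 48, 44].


Absolute errors: |25-21|=4, |41-43|=2, |8-5|=3, |42-47|=5, |46-49|=3, |43-48|=5, |43-44|=1
Sum = 23
MAE = 23/7 = 23/7

23/7


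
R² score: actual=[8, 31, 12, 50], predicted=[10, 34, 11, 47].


ȳ = 25.25
SS_res = Σ(y-ŷ)² = 23
SS_tot = Σ(y-ȳ)² = 1118.75
R² = 1 - SS_res/SS_tot = 1 - 0.0206 = 0.9794

0.9794


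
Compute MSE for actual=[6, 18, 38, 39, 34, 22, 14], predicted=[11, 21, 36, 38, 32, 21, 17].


Squared errors: (6-11)²=25, (18-21)²=9, (38-36)²=4, (39-38)²=1, (34-32)²=4, (22-21)²=1, (14-17)²=9
Sum = 53
MSE = 53/7 = 53/7

53/7


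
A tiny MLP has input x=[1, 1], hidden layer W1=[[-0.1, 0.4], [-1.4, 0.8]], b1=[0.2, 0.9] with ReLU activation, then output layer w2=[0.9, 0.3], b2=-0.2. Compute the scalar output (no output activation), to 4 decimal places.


z1[0] = (-0.1)·(1) + (0.4)·(1) + 0.2 = 0.5
z1[1] = (-1.4)·(1) + (0.8)·(1) + 0.9 = 0.3
h = ReLU(z1) = [0.5, 0.3]
output = (0.9)·(0.5) + (0.3)·(0.3) - 0.2 = 0.34

0.34


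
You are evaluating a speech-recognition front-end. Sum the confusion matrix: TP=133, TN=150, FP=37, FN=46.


Total = TP + TN + FP + FN
= 133 + 150 + 37 + 46
= 366
(Predicted positive: 170, predicted negative: 196)

366


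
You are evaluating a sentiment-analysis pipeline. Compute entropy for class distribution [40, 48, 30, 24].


Probabilities: [40/142, 48/142, 30/142, 24/142] ≈ [0.2817, 0.338, 0.2113, 0.169]
H = -((40/142)·log₂(40/142) + (48/142)·log₂(48/142) + (30/142)·log₂(30/142) + (24/142)·log₂(24/142))
  = 1.9511 bits

1.9511 bits


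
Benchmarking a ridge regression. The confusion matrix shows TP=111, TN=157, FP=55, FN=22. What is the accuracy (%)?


Accuracy = (TP+TN)/(TP+TN+FP+FN)
= (111+157)/(345)
= 268/345 = 77.68%

77.68%


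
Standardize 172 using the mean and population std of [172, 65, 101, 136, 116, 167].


μ = 126.1667, σ = 37.289
z = (172 - 126.1667)/37.289 = 1.2291

1.2291


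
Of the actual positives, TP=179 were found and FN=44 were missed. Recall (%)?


Recall = TP/(TP+FN)
= 179/(179+44)
= 179/223 = 80.27%

80.27%


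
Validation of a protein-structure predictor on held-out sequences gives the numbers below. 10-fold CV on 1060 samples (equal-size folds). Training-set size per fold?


Fold size = 1060/10 = 106
Training per fold = 1060 - 106 = 954

954


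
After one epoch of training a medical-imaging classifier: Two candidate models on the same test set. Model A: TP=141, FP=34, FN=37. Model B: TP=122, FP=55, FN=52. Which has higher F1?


Model A: P=141/175=0.8057, R=141/178=0.7921, F1=2PR/(P+R)=2TP/(2TP+FP+FN)=282/353=0.7989
Model B: P=122/177=0.6893, R=122/174=0.7011, F1=2PR/(P+R)=2TP/(2TP+FP+FN)=244/351=0.6952
0.7989 > 0.6952 → Model A

Model A
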